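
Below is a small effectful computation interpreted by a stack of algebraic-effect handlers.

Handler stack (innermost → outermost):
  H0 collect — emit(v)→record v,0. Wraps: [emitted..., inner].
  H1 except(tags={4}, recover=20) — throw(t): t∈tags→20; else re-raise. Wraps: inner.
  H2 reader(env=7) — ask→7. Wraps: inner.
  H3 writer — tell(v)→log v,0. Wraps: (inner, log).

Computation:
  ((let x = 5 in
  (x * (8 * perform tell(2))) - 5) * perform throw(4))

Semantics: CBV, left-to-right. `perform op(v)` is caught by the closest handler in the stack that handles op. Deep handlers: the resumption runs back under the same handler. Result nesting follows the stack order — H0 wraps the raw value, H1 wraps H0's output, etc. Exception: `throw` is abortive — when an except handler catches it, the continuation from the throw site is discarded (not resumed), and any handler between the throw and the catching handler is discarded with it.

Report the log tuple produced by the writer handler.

Working:
tell(2) @ H3 ⇒ log+=2
throw(4) @ H1 caught ⇒ 20
H2 returns 20
H3 returns (20, (2))
= (20, (2))

Answer: (2)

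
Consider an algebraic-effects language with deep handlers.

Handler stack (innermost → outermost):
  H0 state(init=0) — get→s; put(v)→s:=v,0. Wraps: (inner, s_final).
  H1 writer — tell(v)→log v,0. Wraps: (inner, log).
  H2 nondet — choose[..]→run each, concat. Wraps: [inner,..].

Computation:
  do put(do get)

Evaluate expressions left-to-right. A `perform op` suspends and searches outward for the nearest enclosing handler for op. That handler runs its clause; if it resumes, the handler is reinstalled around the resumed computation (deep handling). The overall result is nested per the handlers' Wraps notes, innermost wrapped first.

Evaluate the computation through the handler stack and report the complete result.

Step-by-step:
get @ H0 ⇒ 0
put(0) @ H0 ⇒ s:=0
H0 returns (0, 0)
H1 returns ((0, 0), ())
H2 returns [((0, 0), ())]
= [((0, 0), ())]

Answer: [((0, 0), ())]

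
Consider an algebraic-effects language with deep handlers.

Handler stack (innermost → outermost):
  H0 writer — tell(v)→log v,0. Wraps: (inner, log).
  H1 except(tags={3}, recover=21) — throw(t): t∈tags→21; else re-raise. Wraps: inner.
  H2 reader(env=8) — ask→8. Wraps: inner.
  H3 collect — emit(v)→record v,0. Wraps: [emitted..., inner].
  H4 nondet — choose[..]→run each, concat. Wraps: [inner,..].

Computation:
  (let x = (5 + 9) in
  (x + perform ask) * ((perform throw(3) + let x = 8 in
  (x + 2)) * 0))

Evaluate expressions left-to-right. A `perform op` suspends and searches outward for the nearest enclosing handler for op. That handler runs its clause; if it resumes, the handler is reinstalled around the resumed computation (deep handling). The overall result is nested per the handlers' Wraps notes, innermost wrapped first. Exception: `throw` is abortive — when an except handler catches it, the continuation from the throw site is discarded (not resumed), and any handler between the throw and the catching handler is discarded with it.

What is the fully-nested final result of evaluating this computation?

Working:
ask @ H2 ⇒ 8
throw(3) @ H1 caught ⇒ 21
H2 returns 21
H3 returns [21]
H4 returns [[21]]
= [[21]]

Answer: [[21]]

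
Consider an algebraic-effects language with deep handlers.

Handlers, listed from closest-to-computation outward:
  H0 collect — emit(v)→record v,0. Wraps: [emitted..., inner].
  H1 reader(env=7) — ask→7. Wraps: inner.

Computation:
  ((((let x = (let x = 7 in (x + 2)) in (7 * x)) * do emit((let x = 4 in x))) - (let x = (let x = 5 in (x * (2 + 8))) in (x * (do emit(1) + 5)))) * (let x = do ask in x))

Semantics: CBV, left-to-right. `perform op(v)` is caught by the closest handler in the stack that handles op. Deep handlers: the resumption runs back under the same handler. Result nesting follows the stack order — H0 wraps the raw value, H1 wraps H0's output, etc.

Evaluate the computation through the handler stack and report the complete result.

Step-by-step:
emit(4) @ H0 ⇒ out+=4
emit(1) @ H0 ⇒ out+=1
ask @ H1 ⇒ 7
H0 returns [4, 1, -1750]
H1 returns [4, 1, -1750]
= [4, 1, -1750]

Answer: [4, 1, -1750]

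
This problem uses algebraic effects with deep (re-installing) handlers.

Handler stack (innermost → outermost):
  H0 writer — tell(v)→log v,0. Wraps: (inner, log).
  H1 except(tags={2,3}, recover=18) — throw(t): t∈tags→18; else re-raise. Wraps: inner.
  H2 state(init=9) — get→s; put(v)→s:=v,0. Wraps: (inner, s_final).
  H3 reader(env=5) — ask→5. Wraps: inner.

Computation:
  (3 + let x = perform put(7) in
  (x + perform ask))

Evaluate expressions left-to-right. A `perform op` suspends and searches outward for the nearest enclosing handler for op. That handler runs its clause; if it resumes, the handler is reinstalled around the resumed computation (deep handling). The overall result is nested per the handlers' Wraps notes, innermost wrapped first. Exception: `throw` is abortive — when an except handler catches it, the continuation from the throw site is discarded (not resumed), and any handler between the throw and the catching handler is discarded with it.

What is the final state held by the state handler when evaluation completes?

Answer: 7

Step-by-step:
put(7) @ H2 ⇒ s:=7
ask @ H3 ⇒ 5
H0 returns (8, ())
H1 returns (8, ())
H2 returns ((8, ()), 7)
H3 returns ((8, ()), 7)
= ((8, ()), 7)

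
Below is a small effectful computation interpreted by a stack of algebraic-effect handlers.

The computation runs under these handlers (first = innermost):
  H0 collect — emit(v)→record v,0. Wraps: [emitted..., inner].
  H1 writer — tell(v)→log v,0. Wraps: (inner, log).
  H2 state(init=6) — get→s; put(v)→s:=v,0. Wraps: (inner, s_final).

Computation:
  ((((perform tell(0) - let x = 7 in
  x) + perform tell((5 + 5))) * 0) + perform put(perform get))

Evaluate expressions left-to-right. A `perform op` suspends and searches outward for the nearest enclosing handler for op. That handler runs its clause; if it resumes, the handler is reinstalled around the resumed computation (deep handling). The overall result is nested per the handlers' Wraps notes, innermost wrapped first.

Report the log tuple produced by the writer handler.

Evaluation trace:
tell(0) @ H1 ⇒ log+=0
tell(10) @ H1 ⇒ log+=10
get @ H2 ⇒ 6
put(6) @ H2 ⇒ s:=6
H0 returns [0]
H1 returns ([0], (0, 10))
H2 returns (([0], (0, 10)), 6)
= (([0], (0, 10)), 6)

Answer: (0, 10)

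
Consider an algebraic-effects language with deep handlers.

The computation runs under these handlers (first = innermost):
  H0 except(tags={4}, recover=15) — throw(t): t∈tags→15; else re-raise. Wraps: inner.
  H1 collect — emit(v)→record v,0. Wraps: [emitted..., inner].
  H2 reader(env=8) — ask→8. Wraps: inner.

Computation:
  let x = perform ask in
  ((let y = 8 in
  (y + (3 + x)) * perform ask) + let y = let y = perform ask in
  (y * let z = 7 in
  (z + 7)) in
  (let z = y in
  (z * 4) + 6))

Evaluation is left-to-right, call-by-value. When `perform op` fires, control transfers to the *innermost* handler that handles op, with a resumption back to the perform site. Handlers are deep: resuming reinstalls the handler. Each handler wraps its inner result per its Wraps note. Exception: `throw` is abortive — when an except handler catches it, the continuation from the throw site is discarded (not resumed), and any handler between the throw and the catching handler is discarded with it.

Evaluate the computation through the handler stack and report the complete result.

Answer: [606]

Evaluation trace:
ask @ H2 ⇒ 8
ask @ H2 ⇒ 8
ask @ H2 ⇒ 8
H0 returns 606
H1 returns [606]
H2 returns [606]
= [606]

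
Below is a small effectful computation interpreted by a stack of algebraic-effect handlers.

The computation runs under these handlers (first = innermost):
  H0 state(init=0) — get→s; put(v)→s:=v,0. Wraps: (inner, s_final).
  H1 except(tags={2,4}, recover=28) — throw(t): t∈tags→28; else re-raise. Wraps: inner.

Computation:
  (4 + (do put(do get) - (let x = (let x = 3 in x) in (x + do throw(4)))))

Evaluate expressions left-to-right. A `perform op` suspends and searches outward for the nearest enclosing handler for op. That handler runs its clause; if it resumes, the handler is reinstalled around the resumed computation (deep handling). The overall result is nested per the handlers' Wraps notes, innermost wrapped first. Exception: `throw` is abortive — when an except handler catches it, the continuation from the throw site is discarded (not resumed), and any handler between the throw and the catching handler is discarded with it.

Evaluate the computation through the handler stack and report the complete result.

Answer: 28

Evaluation trace:
get @ H0 ⇒ 0
put(0) @ H0 ⇒ s:=0
throw(4) @ H1 caught ⇒ 28
= 28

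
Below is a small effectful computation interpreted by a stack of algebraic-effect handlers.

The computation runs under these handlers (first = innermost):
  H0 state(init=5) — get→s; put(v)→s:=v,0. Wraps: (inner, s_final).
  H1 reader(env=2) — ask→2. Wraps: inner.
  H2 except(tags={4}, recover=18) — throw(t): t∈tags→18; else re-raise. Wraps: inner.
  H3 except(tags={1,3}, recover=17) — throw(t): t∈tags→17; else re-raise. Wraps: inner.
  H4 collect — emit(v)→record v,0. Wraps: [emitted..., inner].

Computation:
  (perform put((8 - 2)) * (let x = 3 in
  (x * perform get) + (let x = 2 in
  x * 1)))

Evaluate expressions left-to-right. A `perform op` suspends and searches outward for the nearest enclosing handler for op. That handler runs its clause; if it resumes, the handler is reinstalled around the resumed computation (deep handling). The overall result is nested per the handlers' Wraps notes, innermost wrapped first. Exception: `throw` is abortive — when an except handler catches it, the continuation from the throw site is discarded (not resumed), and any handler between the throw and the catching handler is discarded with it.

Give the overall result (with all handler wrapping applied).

Working:
put(6) @ H0 ⇒ s:=6
get @ H0 ⇒ 6
H0 returns (0, 6)
H1 returns (0, 6)
H2 returns (0, 6)
H3 returns (0, 6)
H4 returns [(0, 6)]
= [(0, 6)]

Answer: [(0, 6)]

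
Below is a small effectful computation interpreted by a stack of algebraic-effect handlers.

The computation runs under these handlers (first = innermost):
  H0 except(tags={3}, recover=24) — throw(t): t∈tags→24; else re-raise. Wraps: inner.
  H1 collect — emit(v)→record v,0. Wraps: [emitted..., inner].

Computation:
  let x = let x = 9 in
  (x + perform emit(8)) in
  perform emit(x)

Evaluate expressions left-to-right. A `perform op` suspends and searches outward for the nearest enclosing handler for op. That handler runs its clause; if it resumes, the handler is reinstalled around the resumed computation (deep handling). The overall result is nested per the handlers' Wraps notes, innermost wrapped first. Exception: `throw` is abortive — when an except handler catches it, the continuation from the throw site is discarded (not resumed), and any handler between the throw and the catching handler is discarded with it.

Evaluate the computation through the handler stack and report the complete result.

Step-by-step:
emit(8) @ H1 ⇒ out+=8
emit(9) @ H1 ⇒ out+=9
H0 returns 0
H1 returns [8, 9, 0]
= [8, 9, 0]

Answer: [8, 9, 0]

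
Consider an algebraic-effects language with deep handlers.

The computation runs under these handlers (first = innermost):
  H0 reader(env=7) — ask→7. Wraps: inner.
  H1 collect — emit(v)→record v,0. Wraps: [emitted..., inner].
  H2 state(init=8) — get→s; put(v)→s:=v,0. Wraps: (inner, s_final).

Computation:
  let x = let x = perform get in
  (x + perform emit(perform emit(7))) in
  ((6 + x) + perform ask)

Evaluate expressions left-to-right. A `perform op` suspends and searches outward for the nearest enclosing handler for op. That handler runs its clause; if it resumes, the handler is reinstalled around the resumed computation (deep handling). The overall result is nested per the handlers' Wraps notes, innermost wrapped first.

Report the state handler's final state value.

Working:
get @ H2 ⇒ 8
emit(7) @ H1 ⇒ out+=7
emit(0) @ H1 ⇒ out+=0
ask @ H0 ⇒ 7
H0 returns 21
H1 returns [7, 0, 21]
H2 returns ([7, 0, 21], 8)
= ([7, 0, 21], 8)

Answer: 8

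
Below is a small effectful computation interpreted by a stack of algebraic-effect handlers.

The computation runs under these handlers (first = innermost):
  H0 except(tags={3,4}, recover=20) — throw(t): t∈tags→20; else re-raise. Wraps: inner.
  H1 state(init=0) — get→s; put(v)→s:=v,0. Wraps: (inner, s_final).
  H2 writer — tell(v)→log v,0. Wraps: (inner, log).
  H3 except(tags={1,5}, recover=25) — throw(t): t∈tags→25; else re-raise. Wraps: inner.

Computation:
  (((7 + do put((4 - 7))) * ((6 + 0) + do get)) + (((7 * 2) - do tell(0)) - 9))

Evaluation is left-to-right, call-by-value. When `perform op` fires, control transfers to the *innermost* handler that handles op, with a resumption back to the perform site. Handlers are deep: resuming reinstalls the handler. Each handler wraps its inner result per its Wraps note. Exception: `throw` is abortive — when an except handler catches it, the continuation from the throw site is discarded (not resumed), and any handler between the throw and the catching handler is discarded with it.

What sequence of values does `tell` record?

Evaluation trace:
put(-3) @ H1 ⇒ s:=-3
get @ H1 ⇒ -3
tell(0) @ H2 ⇒ log+=0
H0 returns 26
H1 returns (26, -3)
H2 returns ((26, -3), (0))
H3 returns ((26, -3), (0))
= ((26, -3), (0))

Answer: (0)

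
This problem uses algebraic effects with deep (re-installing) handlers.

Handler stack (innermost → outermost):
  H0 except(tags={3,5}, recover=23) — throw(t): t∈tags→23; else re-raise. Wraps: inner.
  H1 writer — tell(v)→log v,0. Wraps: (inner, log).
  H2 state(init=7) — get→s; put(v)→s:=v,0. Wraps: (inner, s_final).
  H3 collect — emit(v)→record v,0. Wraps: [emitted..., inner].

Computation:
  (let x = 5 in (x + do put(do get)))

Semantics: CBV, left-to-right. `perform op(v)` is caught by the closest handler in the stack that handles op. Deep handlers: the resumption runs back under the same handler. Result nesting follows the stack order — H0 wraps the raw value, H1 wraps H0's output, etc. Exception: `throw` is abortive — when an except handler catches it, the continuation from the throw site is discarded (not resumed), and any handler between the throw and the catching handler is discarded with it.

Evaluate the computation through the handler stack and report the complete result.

Evaluation trace:
get @ H2 ⇒ 7
put(7) @ H2 ⇒ s:=7
H0 returns 5
H1 returns (5, ())
H2 returns ((5, ()), 7)
H3 returns [((5, ()), 7)]
= [((5, ()), 7)]

Answer: [((5, ()), 7)]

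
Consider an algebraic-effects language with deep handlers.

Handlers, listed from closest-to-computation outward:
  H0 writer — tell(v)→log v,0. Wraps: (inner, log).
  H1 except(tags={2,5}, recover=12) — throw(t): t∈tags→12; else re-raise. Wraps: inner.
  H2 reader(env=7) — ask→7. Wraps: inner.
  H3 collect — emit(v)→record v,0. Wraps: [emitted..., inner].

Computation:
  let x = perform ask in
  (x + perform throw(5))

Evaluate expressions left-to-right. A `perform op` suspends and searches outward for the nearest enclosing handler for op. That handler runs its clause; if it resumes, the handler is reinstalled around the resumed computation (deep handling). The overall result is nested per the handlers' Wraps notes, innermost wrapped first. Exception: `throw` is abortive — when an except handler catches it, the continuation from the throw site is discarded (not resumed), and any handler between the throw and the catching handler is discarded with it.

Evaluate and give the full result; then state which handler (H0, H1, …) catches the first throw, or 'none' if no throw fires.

Answer: [12] ; first throw caught by: H1

Working:
ask @ H2 ⇒ 7
throw(5) @ H1 caught ⇒ 12
H2 returns 12
H3 returns [12]
= [12]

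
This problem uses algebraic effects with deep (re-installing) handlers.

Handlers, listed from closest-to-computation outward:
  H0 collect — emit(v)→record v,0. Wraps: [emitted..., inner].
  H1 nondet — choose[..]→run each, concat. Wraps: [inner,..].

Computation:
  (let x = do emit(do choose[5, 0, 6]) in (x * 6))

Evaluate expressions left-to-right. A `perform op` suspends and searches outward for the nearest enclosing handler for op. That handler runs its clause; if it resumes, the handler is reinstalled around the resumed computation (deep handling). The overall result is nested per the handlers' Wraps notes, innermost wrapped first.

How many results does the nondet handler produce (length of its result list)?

Answer: 3

Evaluation trace:
choose[5, 0, 6] @ H1
  branch[0] choose=5:
    emit(5) @ H0 ⇒ out+=5
    H0 returns [5, 0]
    H1 returns [[5, 0]]
  branch[1] choose=0:
    emit(0) @ H0 ⇒ out+=0
    H0 returns [0, 0]
    H1 returns [[0, 0]]
  branch[2] choose=6:
    emit(6) @ H0 ⇒ out+=6
    H0 returns [6, 0]
    H1 returns [[6, 0]]
= [[5, 0], [0, 0], [6, 0]]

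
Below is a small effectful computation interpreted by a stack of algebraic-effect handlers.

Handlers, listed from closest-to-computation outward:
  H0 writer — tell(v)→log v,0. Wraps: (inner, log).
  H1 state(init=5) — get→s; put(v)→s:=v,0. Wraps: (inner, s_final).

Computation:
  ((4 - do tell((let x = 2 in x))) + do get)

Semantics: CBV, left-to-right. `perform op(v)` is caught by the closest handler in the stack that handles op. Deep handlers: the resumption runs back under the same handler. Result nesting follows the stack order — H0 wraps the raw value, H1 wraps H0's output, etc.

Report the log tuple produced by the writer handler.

Answer: (2)

Working:
tell(2) @ H0 ⇒ log+=2
get @ H1 ⇒ 5
H0 returns (9, (2))
H1 returns ((9, (2)), 5)
= ((9, (2)), 5)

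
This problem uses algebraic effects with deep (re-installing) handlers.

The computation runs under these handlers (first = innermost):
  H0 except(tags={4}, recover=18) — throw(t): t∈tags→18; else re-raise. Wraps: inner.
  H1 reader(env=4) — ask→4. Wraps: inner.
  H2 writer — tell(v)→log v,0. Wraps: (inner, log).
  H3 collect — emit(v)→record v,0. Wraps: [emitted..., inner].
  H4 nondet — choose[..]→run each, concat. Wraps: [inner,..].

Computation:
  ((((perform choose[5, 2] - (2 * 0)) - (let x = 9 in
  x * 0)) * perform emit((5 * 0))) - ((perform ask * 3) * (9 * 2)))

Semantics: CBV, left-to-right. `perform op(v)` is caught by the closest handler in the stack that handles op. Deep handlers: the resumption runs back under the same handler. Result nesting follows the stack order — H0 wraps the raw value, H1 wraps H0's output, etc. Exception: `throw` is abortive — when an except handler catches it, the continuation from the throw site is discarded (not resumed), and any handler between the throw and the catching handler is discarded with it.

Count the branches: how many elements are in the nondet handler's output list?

Evaluation trace:
choose[5, 2] @ H4
  branch[0] choose=5:
    emit(0) @ H3 ⇒ out+=0
    ask @ H1 ⇒ 4
    H0 returns -216
    H1 returns -216
    H2 returns (-216, ())
    H3 returns [0, (-216, ())]
    H4 returns [[0, (-216, ())]]
  branch[1] choose=2:
    emit(0) @ H3 ⇒ out+=0
    ask @ H1 ⇒ 4
    H0 returns -216
    H1 returns -216
    H2 returns (-216, ())
    H3 returns [0, (-216, ())]
    H4 returns [[0, (-216, ())]]
= [[0, (-216, ())], [0, (-216, ())]]

Answer: 2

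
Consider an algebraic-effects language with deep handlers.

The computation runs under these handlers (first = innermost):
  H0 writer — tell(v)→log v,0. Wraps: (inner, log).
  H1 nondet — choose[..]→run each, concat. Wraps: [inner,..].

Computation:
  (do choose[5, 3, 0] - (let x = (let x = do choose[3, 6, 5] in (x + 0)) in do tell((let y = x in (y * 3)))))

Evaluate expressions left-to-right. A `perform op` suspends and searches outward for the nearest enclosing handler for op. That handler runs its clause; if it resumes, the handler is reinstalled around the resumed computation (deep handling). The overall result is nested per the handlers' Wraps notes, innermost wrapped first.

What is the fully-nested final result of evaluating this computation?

Step-by-step:
choose[5, 3, 0] @ H1
  branch[0] choose=5:
    choose[3, 6, 5] @ H1
      branch[0] choose=3:
        tell(9) @ H0 ⇒ log+=9
        H0 returns (5, (9))
        H1 returns [(5, (9))]
      branch[1] choose=6:
        tell(18) @ H0 ⇒ log+=18
        H0 returns (5, (18))
        H1 returns [(5, (18))]
      branch[2] choose=5:
        tell(15) @ H0 ⇒ log+=15
        H0 returns (5, (15))
        H1 returns [(5, (15))]
  branch[1] choose=3:
    choose[3, 6, 5] @ H1
      branch[0] choose=3:
        tell(9) @ H0 ⇒ log+=9
        H0 returns (3, (9))
        H1 returns [(3, (9))]
      branch[1] choose=6:
        tell(18) @ H0 ⇒ log+=18
        H0 returns (3, (18))
        H1 returns [(3, (18))]
      branch[2] choose=5:
        tell(15) @ H0 ⇒ log+=15
        H0 returns (3, (15))
        H1 returns [(3, (15))]
  branch[2] choose=0:
    choose[3, 6, 5] @ H1
      branch[0] choose=3:
        tell(9) @ H0 ⇒ log+=9
        H0 returns (0, (9))
        H1 returns [(0, (9))]
      branch[1] choose=6:
        tell(18) @ H0 ⇒ log+=18
        H0 returns (0, (18))
        H1 returns [(0, (18))]
      branch[2] choose=5:
        tell(15) @ H0 ⇒ log+=15
        H0 returns (0, (15))
        H1 returns [(0, (15))]
= [(5, (9)), (5, (18)), (5, (15)), (3, (9)), (3, (18)), (3, (15)), (0, (9)), (0, (18)), (0, (15))]

Answer: [(5, (9)), (5, (18)), (5, (15)), (3, (9)), (3, (18)), (3, (15)), (0, (9)), (0, (18)), (0, (15))]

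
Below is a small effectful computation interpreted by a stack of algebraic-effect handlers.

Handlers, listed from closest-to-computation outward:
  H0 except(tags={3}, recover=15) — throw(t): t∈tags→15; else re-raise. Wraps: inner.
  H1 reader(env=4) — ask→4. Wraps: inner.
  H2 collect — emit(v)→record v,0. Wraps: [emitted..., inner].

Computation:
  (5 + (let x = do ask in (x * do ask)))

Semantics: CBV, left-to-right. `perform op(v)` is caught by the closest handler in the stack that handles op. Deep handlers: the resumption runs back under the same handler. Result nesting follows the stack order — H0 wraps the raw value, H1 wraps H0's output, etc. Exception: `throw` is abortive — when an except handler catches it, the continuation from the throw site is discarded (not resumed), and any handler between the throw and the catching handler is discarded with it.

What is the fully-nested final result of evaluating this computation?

Answer: [21]

Working:
ask @ H1 ⇒ 4
ask @ H1 ⇒ 4
H0 returns 21
H1 returns 21
H2 returns [21]
= [21]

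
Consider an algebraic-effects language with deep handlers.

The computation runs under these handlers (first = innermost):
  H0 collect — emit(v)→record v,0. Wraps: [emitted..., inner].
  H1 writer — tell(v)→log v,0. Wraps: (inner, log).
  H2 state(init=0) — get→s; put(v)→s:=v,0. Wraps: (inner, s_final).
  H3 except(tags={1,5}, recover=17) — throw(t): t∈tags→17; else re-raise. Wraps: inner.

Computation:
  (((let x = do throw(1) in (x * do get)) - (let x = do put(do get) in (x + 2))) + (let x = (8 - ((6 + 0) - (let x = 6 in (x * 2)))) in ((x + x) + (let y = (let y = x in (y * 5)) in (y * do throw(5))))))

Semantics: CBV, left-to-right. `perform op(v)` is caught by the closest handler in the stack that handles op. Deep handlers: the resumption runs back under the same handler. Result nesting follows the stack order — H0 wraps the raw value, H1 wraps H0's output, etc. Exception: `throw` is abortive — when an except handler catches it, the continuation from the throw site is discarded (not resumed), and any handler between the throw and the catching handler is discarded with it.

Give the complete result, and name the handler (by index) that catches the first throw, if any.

Answer: 17 ; first throw caught by: H3

Working:
throw(1) @ H3 caught ⇒ 17
= 17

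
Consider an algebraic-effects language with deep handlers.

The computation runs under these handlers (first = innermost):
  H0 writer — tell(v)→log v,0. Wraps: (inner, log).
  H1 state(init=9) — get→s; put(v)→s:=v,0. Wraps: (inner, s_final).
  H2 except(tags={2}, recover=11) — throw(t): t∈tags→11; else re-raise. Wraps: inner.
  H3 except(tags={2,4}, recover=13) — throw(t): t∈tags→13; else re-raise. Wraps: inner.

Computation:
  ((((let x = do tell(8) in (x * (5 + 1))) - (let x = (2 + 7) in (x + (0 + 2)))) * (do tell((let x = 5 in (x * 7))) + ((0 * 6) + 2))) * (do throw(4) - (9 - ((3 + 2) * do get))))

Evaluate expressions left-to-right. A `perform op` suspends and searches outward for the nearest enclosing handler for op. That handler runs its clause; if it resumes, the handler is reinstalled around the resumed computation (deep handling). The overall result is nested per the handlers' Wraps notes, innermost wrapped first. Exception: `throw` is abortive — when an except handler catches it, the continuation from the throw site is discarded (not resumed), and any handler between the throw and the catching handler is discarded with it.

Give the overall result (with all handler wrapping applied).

Answer: 13

Step-by-step:
tell(8) @ H0 ⇒ log+=8
tell(35) @ H0 ⇒ log+=35
throw(4) @ H2 re-raised
throw(4) @ H3 caught ⇒ 13
= 13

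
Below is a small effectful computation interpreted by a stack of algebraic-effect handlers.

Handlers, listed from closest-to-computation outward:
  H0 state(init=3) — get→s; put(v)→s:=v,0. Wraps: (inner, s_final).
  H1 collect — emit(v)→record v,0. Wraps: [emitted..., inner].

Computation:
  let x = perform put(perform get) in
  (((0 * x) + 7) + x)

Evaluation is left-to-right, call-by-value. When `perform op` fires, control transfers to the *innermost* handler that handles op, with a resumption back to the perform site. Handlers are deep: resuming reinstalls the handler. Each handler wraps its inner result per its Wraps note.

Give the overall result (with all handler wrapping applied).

Answer: [(7, 3)]

Working:
get @ H0 ⇒ 3
put(3) @ H0 ⇒ s:=3
H0 returns (7, 3)
H1 returns [(7, 3)]
= [(7, 3)]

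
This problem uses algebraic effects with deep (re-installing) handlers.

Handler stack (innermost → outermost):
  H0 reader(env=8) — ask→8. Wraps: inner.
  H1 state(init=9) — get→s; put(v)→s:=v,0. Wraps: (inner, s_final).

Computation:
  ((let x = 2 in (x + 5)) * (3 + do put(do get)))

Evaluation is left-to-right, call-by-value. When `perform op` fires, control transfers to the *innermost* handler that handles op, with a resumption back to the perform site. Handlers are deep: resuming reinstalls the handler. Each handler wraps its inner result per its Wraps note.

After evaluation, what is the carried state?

Evaluation trace:
get @ H1 ⇒ 9
put(9) @ H1 ⇒ s:=9
H0 returns 21
H1 returns (21, 9)
= (21, 9)

Answer: 9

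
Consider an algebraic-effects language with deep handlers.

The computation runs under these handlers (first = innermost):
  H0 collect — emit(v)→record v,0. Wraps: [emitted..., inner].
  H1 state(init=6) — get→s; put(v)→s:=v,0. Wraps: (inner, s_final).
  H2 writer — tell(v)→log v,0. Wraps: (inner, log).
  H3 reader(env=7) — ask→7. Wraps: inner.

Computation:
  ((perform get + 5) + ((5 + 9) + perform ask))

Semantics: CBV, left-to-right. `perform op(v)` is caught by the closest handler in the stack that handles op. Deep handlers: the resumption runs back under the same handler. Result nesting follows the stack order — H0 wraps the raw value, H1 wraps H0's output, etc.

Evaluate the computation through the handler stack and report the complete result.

Answer: (([32], 6), ())

Evaluation trace:
get @ H1 ⇒ 6
ask @ H3 ⇒ 7
H0 returns [32]
H1 returns ([32], 6)
H2 returns (([32], 6), ())
H3 returns (([32], 6), ())
= (([32], 6), ())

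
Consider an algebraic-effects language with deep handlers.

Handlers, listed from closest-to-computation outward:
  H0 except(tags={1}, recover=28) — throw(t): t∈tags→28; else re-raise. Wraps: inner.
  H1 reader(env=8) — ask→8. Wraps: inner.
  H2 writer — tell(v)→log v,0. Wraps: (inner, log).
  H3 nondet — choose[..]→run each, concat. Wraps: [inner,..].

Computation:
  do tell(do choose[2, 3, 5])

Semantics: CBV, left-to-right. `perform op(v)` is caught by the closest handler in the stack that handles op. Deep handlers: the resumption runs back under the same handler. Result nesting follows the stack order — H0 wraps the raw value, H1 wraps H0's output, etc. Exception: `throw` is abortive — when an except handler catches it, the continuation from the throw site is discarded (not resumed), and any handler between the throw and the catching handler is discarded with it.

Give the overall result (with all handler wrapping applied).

Answer: [(0, (2)), (0, (3)), (0, (5))]

Step-by-step:
choose[2, 3, 5] @ H3
  branch[0] choose=2:
    tell(2) @ H2 ⇒ log+=2
    H0 returns 0
    H1 returns 0
    H2 returns (0, (2))
    H3 returns [(0, (2))]
  branch[1] choose=3:
    tell(3) @ H2 ⇒ log+=3
    H0 returns 0
    H1 returns 0
    H2 returns (0, (3))
    H3 returns [(0, (3))]
  branch[2] choose=5:
    tell(5) @ H2 ⇒ log+=5
    H0 returns 0
    H1 returns 0
    H2 returns (0, (5))
    H3 returns [(0, (5))]
= [(0, (2)), (0, (3)), (0, (5))]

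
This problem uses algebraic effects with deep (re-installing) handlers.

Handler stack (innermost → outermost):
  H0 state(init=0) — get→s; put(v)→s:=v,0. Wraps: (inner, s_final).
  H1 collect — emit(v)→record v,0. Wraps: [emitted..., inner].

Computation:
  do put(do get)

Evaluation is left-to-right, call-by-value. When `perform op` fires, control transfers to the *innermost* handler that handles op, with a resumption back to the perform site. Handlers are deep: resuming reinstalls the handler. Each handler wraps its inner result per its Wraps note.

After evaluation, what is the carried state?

Answer: 0

Step-by-step:
get @ H0 ⇒ 0
put(0) @ H0 ⇒ s:=0
H0 returns (0, 0)
H1 returns [(0, 0)]
= [(0, 0)]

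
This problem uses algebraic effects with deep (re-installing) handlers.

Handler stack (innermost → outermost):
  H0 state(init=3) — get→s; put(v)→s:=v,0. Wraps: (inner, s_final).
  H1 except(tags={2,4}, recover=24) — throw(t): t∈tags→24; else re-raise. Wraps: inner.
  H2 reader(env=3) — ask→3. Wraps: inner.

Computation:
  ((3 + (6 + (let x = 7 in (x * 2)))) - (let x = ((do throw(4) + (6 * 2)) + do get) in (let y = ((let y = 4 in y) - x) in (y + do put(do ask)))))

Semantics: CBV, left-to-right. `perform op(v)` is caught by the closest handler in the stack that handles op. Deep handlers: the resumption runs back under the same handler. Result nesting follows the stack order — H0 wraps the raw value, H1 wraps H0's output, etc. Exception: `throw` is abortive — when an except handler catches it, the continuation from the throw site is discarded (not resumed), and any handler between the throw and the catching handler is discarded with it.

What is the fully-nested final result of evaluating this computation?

Answer: 24

Working:
throw(4) @ H1 caught ⇒ 24
H2 returns 24
= 24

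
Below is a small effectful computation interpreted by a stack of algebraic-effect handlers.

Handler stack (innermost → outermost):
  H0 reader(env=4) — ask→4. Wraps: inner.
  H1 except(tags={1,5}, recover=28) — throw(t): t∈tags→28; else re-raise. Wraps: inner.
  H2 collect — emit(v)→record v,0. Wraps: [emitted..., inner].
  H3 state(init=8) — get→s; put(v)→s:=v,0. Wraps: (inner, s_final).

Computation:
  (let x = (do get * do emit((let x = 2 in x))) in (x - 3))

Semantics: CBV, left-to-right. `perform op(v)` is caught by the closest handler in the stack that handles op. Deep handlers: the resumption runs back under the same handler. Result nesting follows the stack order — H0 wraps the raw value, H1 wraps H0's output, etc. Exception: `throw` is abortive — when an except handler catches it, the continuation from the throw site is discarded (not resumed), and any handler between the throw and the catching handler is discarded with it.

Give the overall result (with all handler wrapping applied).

Working:
get @ H3 ⇒ 8
emit(2) @ H2 ⇒ out+=2
H0 returns -3
H1 returns -3
H2 returns [2, -3]
H3 returns ([2, -3], 8)
= ([2, -3], 8)

Answer: ([2, -3], 8)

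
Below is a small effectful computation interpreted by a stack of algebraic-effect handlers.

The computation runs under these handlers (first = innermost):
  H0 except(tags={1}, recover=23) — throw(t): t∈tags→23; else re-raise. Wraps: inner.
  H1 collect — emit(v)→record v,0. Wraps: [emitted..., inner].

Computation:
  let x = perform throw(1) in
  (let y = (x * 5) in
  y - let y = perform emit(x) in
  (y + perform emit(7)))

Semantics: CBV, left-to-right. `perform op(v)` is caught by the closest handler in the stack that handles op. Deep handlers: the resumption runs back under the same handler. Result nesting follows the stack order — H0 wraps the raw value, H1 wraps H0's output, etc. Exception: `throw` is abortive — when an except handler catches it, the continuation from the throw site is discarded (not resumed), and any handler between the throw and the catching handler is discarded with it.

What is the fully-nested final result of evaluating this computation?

Answer: [23]

Step-by-step:
throw(1) @ H0 caught ⇒ 23
H1 returns [23]
= [23]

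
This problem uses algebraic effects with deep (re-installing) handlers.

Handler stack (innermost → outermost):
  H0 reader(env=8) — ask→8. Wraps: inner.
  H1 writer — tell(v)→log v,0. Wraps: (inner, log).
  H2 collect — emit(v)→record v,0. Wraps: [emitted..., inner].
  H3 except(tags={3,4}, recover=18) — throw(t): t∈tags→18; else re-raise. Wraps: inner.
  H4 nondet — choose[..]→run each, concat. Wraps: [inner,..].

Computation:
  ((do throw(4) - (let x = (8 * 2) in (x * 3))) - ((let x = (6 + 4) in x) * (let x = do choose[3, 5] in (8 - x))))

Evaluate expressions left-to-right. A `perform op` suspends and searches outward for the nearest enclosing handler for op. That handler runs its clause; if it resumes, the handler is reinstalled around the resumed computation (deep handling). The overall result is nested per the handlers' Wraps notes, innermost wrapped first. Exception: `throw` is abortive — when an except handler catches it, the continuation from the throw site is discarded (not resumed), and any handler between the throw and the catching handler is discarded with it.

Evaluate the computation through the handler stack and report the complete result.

Step-by-step:
throw(4) @ H3 caught ⇒ 18
H4 returns [18]
= [18]

Answer: [18]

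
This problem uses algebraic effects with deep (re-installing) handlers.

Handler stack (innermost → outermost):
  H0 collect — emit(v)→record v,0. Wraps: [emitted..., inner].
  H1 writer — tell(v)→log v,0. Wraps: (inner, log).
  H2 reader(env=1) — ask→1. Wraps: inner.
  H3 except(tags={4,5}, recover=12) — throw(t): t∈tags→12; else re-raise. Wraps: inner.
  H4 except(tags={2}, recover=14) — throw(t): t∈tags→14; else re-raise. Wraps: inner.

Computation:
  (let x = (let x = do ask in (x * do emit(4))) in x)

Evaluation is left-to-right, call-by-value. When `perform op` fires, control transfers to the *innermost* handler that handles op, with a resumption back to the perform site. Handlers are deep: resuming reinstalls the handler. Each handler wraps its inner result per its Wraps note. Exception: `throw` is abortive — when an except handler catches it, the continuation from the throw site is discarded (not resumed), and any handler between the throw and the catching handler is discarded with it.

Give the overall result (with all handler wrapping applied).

Answer: ([4, 0], ())

Evaluation trace:
ask @ H2 ⇒ 1
emit(4) @ H0 ⇒ out+=4
H0 returns [4, 0]
H1 returns ([4, 0], ())
H2 returns ([4, 0], ())
H3 returns ([4, 0], ())
H4 returns ([4, 0], ())
= ([4, 0], ())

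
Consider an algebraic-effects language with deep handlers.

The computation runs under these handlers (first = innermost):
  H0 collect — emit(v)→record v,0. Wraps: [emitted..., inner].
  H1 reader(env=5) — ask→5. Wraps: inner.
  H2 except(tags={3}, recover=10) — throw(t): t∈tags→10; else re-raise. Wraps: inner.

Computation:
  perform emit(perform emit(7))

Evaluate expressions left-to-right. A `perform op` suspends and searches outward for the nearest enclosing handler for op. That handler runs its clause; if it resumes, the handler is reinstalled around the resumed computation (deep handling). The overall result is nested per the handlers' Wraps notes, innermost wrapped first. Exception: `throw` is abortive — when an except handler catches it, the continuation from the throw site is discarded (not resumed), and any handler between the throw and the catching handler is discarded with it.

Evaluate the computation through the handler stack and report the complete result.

Working:
emit(7) @ H0 ⇒ out+=7
emit(0) @ H0 ⇒ out+=0
H0 returns [7, 0, 0]
H1 returns [7, 0, 0]
H2 returns [7, 0, 0]
= [7, 0, 0]

Answer: [7, 0, 0]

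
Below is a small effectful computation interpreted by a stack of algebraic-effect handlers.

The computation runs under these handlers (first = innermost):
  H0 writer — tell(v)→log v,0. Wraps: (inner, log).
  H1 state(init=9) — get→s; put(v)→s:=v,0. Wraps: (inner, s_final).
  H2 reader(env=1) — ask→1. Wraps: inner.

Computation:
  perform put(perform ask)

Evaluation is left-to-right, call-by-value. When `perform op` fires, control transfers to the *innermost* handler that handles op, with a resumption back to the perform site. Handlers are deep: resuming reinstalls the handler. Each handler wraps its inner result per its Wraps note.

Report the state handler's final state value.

Working:
ask @ H2 ⇒ 1
put(1) @ H1 ⇒ s:=1
H0 returns (0, ())
H1 returns ((0, ()), 1)
H2 returns ((0, ()), 1)
= ((0, ()), 1)

Answer: 1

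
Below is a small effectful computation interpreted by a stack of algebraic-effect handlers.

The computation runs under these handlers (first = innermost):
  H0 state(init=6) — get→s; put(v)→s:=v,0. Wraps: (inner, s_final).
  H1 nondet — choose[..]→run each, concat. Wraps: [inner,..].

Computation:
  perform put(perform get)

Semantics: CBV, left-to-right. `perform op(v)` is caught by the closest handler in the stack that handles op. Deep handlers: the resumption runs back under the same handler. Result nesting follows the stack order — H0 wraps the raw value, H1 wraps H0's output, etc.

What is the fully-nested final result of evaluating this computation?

Working:
get @ H0 ⇒ 6
put(6) @ H0 ⇒ s:=6
H0 returns (0, 6)
H1 returns [(0, 6)]
= [(0, 6)]

Answer: [(0, 6)]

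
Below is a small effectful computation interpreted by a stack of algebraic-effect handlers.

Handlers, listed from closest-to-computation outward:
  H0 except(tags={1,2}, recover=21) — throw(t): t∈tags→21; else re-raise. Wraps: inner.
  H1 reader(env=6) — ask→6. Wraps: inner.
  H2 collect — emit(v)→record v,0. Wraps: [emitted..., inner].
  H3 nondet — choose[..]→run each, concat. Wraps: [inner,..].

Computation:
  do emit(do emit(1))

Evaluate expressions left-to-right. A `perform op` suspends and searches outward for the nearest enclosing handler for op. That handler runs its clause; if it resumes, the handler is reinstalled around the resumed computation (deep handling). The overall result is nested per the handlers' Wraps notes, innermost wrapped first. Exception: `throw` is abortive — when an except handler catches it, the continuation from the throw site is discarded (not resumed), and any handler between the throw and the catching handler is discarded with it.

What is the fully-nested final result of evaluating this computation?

Answer: [[1, 0, 0]]

Working:
emit(1) @ H2 ⇒ out+=1
emit(0) @ H2 ⇒ out+=0
H0 returns 0
H1 returns 0
H2 returns [1, 0, 0]
H3 returns [[1, 0, 0]]
= [[1, 0, 0]]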